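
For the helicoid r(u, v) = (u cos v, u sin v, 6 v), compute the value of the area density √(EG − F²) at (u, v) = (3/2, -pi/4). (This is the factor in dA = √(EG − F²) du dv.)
√(EG − F²)|_{(3/2, -pi/4)} = 3*sqrt(17)/2

E = 1, F = 0, G = u^2 + 36, so EG − F² = u^2 + 36. Taking the positive square root: √(EG − F²) = sqrt(u^2 + 36). At (u, v) = (3/2, -pi/4): 3*sqrt(17)/2.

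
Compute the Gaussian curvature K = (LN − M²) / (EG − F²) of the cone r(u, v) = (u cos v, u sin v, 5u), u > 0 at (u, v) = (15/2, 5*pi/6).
K = 0

Coefficients of the first fundamental form: E = 26, F = 0, G = u^2.
Coefficients of the second fundamental form: L = 0, M = 0, N = 5*sqrt(26)*u^2/(26*Abs(u)).
Assemble K = (LN − M²)/(EG − F²) = 0. At (u, v) = (15/2, 5*pi/6): K = 0.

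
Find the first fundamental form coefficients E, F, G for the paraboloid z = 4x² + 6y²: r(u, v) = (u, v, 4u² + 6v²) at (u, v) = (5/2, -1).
E = 401;  F = -240;  G = 145

Partials: r_u = (1, 0, 8*u), r_v = (0, 1, 12*v). As functions of (u, v):
  E = r_u · r_u = 64*u^2 + 1,
  F = r_u · r_v = 96*u*v,
  G = r_v · r_v = 144*v^2 + 1.
Evaluating at (u, v) = (5/2, -1): E = 401, F = -240, G = 145.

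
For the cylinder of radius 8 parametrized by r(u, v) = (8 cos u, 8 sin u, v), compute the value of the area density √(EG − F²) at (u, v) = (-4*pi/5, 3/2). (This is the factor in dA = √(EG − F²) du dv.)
√(EG − F²)|_{(-4*pi/5, 3/2)} = 8

E = 64, F = 0, G = 1, so EG − F² = 64. Taking the positive square root: √(EG − F²) = 8. At (u, v) = (-4*pi/5, 3/2): 8.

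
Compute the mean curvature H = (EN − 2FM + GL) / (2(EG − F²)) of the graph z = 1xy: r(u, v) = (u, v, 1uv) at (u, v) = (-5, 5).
H = 25*sqrt(51)/2601

With E = v^2 + 1, F = u*v, G = u^2 + 1, L = 0, M = 1/sqrt(u^2 + v^2 + 1), N = 0, assemble
  H = (EN − 2FM + GL) / (2(EG − F²)) = -u*v/(u^2 + v^2 + 1)^(3/2).
At (u, v) = (-5, 5): H = 25*sqrt(51)/2601.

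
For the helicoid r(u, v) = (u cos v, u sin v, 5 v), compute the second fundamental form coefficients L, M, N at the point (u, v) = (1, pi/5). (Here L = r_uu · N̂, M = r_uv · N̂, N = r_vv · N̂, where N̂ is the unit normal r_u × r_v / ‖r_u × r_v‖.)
L = 0;  M = -5*sqrt(26)/26;  N = 0

Compute the unit normal N̂(u, v) = (5*sin(v)/sqrt(u^2 + 25), -5*cos(v)/sqrt(u^2 + 25), u/sqrt(u^2 + 25)), and the second partials r_uu, r_uv, r_vv. Take dot products:
  L(u, v) = r_uu · N̂ = 0,
  M(u, v) = r_uv · N̂ = -5/sqrt(u^2 + 25),
  N(u, v) = r_vv · N̂ = 0.
Evaluating at (u, v) = (1, pi/5):
  L = 0, M = -5*sqrt(26)/26, N = 0.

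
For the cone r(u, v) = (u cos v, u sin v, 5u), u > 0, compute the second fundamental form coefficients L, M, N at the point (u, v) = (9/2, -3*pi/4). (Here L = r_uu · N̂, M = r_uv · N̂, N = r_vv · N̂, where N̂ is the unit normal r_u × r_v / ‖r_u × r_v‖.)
L = 0;  M = 0;  N = 45*sqrt(26)/52

Compute the unit normal N̂(u, v) = (-5*sqrt(26)*u*cos(v)/(26*Abs(u)), -5*sqrt(26)*u*sin(v)/(26*Abs(u)), sqrt(26)*u/(26*Abs(u))), and the second partials r_uu, r_uv, r_vv. Take dot products:
  L(u, v) = r_uu · N̂ = 0,
  M(u, v) = r_uv · N̂ = 0,
  N(u, v) = r_vv · N̂ = 5*sqrt(26)*u^2/(26*Abs(u)).
Evaluating at (u, v) = (9/2, -3*pi/4):
  L = 0, M = 0, N = 45*sqrt(26)/52.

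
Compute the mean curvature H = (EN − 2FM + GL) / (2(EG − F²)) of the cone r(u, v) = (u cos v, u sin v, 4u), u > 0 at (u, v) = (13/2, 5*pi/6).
H = 4*sqrt(17)/221

With E = 17, F = 0, G = u^2, L = 0, M = 0, N = 4*sqrt(17)*u^2/(17*Abs(u)), assemble
  H = (EN − 2FM + GL) / (2(EG − F²)) = 2*sqrt(17)/(17*Abs(u)).
At (u, v) = (13/2, 5*pi/6): H = 4*sqrt(17)/221.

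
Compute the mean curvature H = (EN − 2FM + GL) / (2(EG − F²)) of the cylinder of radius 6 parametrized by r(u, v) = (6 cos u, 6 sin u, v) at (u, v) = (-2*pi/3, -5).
H = -1/12

With E = 36, F = 0, G = 1, L = -6, M = 0, N = 0, assemble
  H = (EN − 2FM + GL) / (2(EG − F²)) = -1/12.
At (u, v) = (-2*pi/3, -5): H = -1/12.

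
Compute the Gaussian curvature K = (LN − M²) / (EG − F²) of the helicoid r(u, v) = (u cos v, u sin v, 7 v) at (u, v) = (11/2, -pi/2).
K = -784/100489

Coefficients of the first fundamental form: E = 1, F = 0, G = u^2 + 49.
Coefficients of the second fundamental form: L = 0, M = -7/sqrt(u^2 + 49), N = 0.
Assemble K = (LN − M²)/(EG − F²) = -49/(u^2 + 49)^2. At (u, v) = (11/2, -pi/2): K = -784/100489.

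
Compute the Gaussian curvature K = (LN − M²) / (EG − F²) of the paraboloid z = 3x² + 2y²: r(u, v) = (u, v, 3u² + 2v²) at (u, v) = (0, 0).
K = 24

Coefficients of the first fundamental form: E = 36*u^2 + 1, F = 24*u*v, G = 16*v^2 + 1.
Coefficients of the second fundamental form: L = 6/sqrt(36*u^2 + 16*v^2 + 1), M = 0, N = 4/sqrt(36*u^2 + 16*v^2 + 1).
Assemble K = (LN − M²)/(EG − F²) = 24/(1296*u^4 + 1152*u^2*v^2 + 72*u^2 + 256*v^4 + 32*v^2 + 1). At (u, v) = (0, 0): K = 24.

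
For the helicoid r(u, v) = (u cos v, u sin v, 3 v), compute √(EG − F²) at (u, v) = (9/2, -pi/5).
√(EG − F²)|_{(9/2, -pi/5)} = 3*sqrt(13)/2

E = 1, F = 0, G = u^2 + 9; EG − F² = u^2 + 9; √(EG − F²) = sqrt(u^2 + 9). At the given point: 3*sqrt(13)/2.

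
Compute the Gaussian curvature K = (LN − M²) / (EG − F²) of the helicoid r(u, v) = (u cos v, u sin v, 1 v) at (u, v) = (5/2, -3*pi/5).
K = -16/841

Coefficients of the first fundamental form: E = 1, F = 0, G = u^2 + 1.
Coefficients of the second fundamental form: L = 0, M = -1/sqrt(u^2 + 1), N = 0.
Assemble K = (LN − M²)/(EG − F²) = -1/(u^2 + 1)^2. At (u, v) = (5/2, -3*pi/5): K = -16/841.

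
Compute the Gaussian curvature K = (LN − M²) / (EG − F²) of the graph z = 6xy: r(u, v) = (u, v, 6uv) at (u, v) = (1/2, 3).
K = -9/27889

Coefficients of the first fundamental form: E = 36*v^2 + 1, F = 36*u*v, G = 36*u^2 + 1.
Coefficients of the second fundamental form: L = 0, M = 6/sqrt(36*u^2 + 36*v^2 + 1), N = 0.
Assemble K = (LN − M²)/(EG − F²) = -36/(1296*u^4 + 2592*u^2*v^2 + 72*u^2 + 1296*v^4 + 72*v^2 + 1). At (u, v) = (1/2, 3): K = -9/27889.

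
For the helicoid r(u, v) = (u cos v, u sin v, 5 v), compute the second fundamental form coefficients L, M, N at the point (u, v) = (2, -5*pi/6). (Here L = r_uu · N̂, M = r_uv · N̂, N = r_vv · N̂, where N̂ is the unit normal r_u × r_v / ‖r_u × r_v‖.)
L = 0;  M = -5*sqrt(29)/29;  N = 0

Compute the unit normal N̂(u, v) = (5*sin(v)/sqrt(u^2 + 25), -5*cos(v)/sqrt(u^2 + 25), u/sqrt(u^2 + 25)), and the second partials r_uu, r_uv, r_vv. Take dot products:
  L(u, v) = r_uu · N̂ = 0,
  M(u, v) = r_uv · N̂ = -5/sqrt(u^2 + 25),
  N(u, v) = r_vv · N̂ = 0.
Evaluating at (u, v) = (2, -5*pi/6):
  L = 0, M = -5*sqrt(29)/29, N = 0.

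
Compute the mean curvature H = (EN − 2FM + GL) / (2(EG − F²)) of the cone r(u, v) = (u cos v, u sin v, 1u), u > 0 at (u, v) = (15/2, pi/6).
H = sqrt(2)/30

With E = 2, F = 0, G = u^2, L = 0, M = 0, N = sqrt(2)*u^2/(2*Abs(u)), assemble
  H = (EN − 2FM + GL) / (2(EG − F²)) = sqrt(2)/(4*Abs(u)).
At (u, v) = (15/2, pi/6): H = sqrt(2)/30.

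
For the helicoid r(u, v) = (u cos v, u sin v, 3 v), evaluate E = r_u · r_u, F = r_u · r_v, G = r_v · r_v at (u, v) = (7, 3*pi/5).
E = 1;  F = 0;  G = 58

Partials: r_u = (cos(v), sin(v), 0), r_v = (-u*sin(v), u*cos(v), 3). As functions of (u, v):
  E = r_u · r_u = 1,
  F = r_u · r_v = 0,
  G = r_v · r_v = u^2 + 9.
Evaluating at (u, v) = (7, 3*pi/5): E = 1, F = 0, G = 58.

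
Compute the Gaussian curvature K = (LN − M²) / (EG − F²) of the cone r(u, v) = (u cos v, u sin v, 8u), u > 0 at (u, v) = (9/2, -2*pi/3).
K = 0

Coefficients of the first fundamental form: E = 65, F = 0, G = u^2.
Coefficients of the second fundamental form: L = 0, M = 0, N = 8*sqrt(65)*u^2/(65*Abs(u)).
Assemble K = (LN − M²)/(EG − F²) = 0. At (u, v) = (9/2, -2*pi/3): K = 0.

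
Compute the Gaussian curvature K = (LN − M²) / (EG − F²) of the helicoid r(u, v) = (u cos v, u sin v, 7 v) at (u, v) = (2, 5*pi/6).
K = -49/2809

Coefficients of the first fundamental form: E = 1, F = 0, G = u^2 + 49.
Coefficients of the second fundamental form: L = 0, M = -7/sqrt(u^2 + 49), N = 0.
Assemble K = (LN − M²)/(EG − F²) = -49/(u^2 + 49)^2. At (u, v) = (2, 5*pi/6): K = -49/2809.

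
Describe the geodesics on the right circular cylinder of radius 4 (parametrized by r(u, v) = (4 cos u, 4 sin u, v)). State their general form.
The cylinder is flat (K = 0) and locally isometric to the plane via the development (u, v) ↦ (4 u, v). Geodesics are the pre-images of straight lines: circles (v constant), vertical lines (u constant), and helices (v = c · u + d) for constants c, d.

A right cylinder has E = 4², F = 0, G = 1, so EG − F² = 4², and L = −4, M = N = 0, giving K = (LN − M²)/(EG − F²) = 0 everywhere. A flat surface is locally isometric to the Euclidean plane via the map (u, v) ↦ (4 u, v). Straight lines in the (x̃, ỹ) plane pull back to: (a) horizontal circles (v = const), (b) vertical generators (u = const), and (c) helices (4 u tan θ = v, i.e. v = c · u + d).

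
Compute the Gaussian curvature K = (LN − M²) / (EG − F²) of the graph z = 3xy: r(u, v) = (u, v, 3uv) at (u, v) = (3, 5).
K = -9/94249

Coefficients of the first fundamental form: E = 9*v^2 + 1, F = 9*u*v, G = 9*u^2 + 1.
Coefficients of the second fundamental form: L = 0, M = 3/sqrt(9*u^2 + 9*v^2 + 1), N = 0.
Assemble K = (LN − M²)/(EG − F²) = -9/(81*u^4 + 162*u^2*v^2 + 18*u^2 + 81*v^4 + 18*v^2 + 1). At (u, v) = (3, 5): K = -9/94249.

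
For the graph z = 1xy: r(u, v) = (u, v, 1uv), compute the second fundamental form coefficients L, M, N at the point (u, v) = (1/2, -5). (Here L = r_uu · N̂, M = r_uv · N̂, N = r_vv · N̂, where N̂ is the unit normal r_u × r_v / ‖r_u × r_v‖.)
L = 0;  M = 2*sqrt(105)/105;  N = 0

Compute the unit normal N̂(u, v) = (-v/sqrt(u^2 + v^2 + 1), -u/sqrt(u^2 + v^2 + 1), 1/sqrt(u^2 + v^2 + 1)), and the second partials r_uu, r_uv, r_vv. Take dot products:
  L(u, v) = r_uu · N̂ = 0,
  M(u, v) = r_uv · N̂ = 1/sqrt(u^2 + v^2 + 1),
  N(u, v) = r_vv · N̂ = 0.
Evaluating at (u, v) = (1/2, -5):
  L = 0, M = 2*sqrt(105)/105, N = 0.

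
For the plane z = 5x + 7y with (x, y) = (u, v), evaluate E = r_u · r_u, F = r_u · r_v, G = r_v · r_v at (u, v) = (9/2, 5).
E = 26;  F = 35;  G = 50

Partials: r_u = (1, 0, 5), r_v = (0, 1, 7). As functions of (u, v):
  E = r_u · r_u = 26,
  F = r_u · r_v = 35,
  G = r_v · r_v = 50.
Evaluating at (u, v) = (9/2, 5): E = 26, F = 35, G = 50.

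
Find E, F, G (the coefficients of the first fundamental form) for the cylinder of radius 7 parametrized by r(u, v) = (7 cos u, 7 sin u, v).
E = 49;  F = 0;  G = 1

Compute partials: r_u = (-7*sin(u), 7*cos(u), 0), r_v = (0, 0, 1). Then
  E = r_u · r_u = 49,
  F = r_u · r_v = 0,
  G = r_v · r_v = 1.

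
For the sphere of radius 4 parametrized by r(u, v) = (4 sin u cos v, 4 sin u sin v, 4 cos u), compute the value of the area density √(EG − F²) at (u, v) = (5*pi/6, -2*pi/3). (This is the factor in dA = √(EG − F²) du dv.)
√(EG − F²)|_{(5*pi/6, -2*pi/3)} = 8

E = 16, F = 0, G = 16*sin(u)^2, so EG − F² = 256*sin(u)^2. Taking the positive square root: √(EG − F²) = 16*Abs(sin(u)). At (u, v) = (5*pi/6, -2*pi/3): 8.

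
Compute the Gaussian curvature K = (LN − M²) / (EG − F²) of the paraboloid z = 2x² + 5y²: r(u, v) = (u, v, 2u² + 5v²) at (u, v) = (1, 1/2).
K = 10/441

Coefficients of the first fundamental form: E = 16*u^2 + 1, F = 40*u*v, G = 100*v^2 + 1.
Coefficients of the second fundamental form: L = 4/sqrt(16*u^2 + 100*v^2 + 1), M = 0, N = 10/sqrt(16*u^2 + 100*v^2 + 1).
Assemble K = (LN − M²)/(EG − F²) = 40/(256*u^4 + 3200*u^2*v^2 + 32*u^2 + 10000*v^4 + 200*v^2 + 1). At (u, v) = (1, 1/2): K = 10/441.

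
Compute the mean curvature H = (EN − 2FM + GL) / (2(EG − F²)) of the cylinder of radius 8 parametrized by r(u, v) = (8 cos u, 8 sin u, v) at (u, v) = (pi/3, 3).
H = -1/16

With E = 64, F = 0, G = 1, L = -8, M = 0, N = 0, assemble
  H = (EN − 2FM + GL) / (2(EG − F²)) = -1/16.
At (u, v) = (pi/3, 3): H = -1/16.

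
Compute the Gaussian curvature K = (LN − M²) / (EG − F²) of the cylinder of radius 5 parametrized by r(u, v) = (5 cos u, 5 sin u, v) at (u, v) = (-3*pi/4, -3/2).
K = 0

Coefficients of the first fundamental form: E = 25, F = 0, G = 1.
Coefficients of the second fundamental form: L = -5, M = 0, N = 0.
Assemble K = (LN − M²)/(EG − F²) = 0. At (u, v) = (-3*pi/4, -3/2): K = 0.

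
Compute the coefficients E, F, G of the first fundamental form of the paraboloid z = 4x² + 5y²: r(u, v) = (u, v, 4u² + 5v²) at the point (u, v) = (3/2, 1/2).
E = 145;  F = 60;  G = 26

Partials: r_u = (1, 0, 8*u), r_v = (0, 1, 10*v). As functions of (u, v):
  E = r_u · r_u = 64*u^2 + 1,
  F = r_u · r_v = 80*u*v,
  G = r_v · r_v = 100*v^2 + 1.
Evaluating at (u, v) = (3/2, 1/2): E = 145, F = 60, G = 26.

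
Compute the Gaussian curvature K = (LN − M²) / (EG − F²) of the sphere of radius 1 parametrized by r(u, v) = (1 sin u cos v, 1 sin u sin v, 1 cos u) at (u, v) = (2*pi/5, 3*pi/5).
K = 1

Coefficients of the first fundamental form: E = 1, F = 0, G = sin(u)^2.
Coefficients of the second fundamental form: L = -sin(u)/Abs(sin(u)), M = 0, N = -sin(u)^3/Abs(sin(u)).
Assemble K = (LN − M²)/(EG − F²) = 1. At (u, v) = (2*pi/5, 3*pi/5): K = 1.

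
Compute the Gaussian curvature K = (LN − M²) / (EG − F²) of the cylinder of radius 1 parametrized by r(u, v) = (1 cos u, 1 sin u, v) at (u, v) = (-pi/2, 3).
K = 0

Coefficients of the first fundamental form: E = 1, F = 0, G = 1.
Coefficients of the second fundamental form: L = -1, M = 0, N = 0.
Assemble K = (LN − M²)/(EG − F²) = 0. At (u, v) = (-pi/2, 3): K = 0.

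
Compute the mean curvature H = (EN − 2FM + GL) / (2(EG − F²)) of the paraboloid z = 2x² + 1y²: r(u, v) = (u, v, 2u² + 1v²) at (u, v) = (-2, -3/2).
H = 85*sqrt(74)/5476

With E = 16*u^2 + 1, F = 8*u*v, G = 4*v^2 + 1, L = 4/sqrt(16*u^2 + 4*v^2 + 1), M = 0, N = 2/sqrt(16*u^2 + 4*v^2 + 1), assemble
  H = (EN − 2FM + GL) / (2(EG − F²)) = (16*u^2 + 8*v^2 + 3)/(16*u^2 + 4*v^2 + 1)^(3/2).
At (u, v) = (-2, -3/2): H = 85*sqrt(74)/5476.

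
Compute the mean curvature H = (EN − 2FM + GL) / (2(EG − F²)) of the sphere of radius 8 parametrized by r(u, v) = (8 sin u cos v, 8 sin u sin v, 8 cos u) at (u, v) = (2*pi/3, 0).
H = -1/8

With E = 64, F = 0, G = 64*sin(u)^2, L = -8*sin(u)/Abs(sin(u)), M = 0, N = -8*sin(u)^3/Abs(sin(u)), assemble
  H = (EN − 2FM + GL) / (2(EG − F²)) = -sin(u)/(8*Abs(sin(u))).
At (u, v) = (2*pi/3, 0): H = -1/8.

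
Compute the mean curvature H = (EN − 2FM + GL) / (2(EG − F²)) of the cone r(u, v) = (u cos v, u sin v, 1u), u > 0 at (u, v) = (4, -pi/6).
H = sqrt(2)/16

With E = 2, F = 0, G = u^2, L = 0, M = 0, N = sqrt(2)*u^2/(2*Abs(u)), assemble
  H = (EN − 2FM + GL) / (2(EG − F²)) = sqrt(2)/(4*Abs(u)).
At (u, v) = (4, -pi/6): H = sqrt(2)/16.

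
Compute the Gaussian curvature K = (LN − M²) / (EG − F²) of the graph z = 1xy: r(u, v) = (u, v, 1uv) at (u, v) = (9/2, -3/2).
K = -4/2209

Coefficients of the first fundamental form: E = v^2 + 1, F = u*v, G = u^2 + 1.
Coefficients of the second fundamental form: L = 0, M = 1/sqrt(u^2 + v^2 + 1), N = 0.
Assemble K = (LN − M²)/(EG − F²) = 1/((u^2*v^2 - (u^2 + 1)*(v^2 + 1))*(u^2 + v^2 + 1)). At (u, v) = (9/2, -3/2): K = -4/2209.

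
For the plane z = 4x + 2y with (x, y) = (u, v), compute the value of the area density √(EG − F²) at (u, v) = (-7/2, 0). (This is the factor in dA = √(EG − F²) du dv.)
√(EG − F²)|_{(-7/2, 0)} = sqrt(21)

E = 17, F = 8, G = 5, so EG − F² = 21. Taking the positive square root: √(EG − F²) = sqrt(21). At (u, v) = (-7/2, 0): sqrt(21).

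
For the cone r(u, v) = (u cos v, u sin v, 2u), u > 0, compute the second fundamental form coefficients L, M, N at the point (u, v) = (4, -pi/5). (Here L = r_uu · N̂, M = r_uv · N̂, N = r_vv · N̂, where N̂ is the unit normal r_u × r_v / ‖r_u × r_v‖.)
L = 0;  M = 0;  N = 8*sqrt(5)/5

Compute the unit normal N̂(u, v) = (-2*sqrt(5)*u*cos(v)/(5*Abs(u)), -2*sqrt(5)*u*sin(v)/(5*Abs(u)), sqrt(5)*u/(5*Abs(u))), and the second partials r_uu, r_uv, r_vv. Take dot products:
  L(u, v) = r_uu · N̂ = 0,
  M(u, v) = r_uv · N̂ = 0,
  N(u, v) = r_vv · N̂ = 2*sqrt(5)*u^2/(5*Abs(u)).
Evaluating at (u, v) = (4, -pi/5):
  L = 0, M = 0, N = 8*sqrt(5)/5.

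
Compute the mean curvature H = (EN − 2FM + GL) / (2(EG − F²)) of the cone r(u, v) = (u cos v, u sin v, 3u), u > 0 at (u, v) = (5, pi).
H = 3*sqrt(10)/100

With E = 10, F = 0, G = u^2, L = 0, M = 0, N = 3*sqrt(10)*u^2/(10*Abs(u)), assemble
  H = (EN − 2FM + GL) / (2(EG − F²)) = 3*sqrt(10)/(20*Abs(u)).
At (u, v) = (5, pi): H = 3*sqrt(10)/100.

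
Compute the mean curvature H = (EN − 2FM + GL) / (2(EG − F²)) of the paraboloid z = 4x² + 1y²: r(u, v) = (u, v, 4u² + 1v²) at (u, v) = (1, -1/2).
H = 73*sqrt(66)/4356

With E = 64*u^2 + 1, F = 16*u*v, G = 4*v^2 + 1, L = 8/sqrt(64*u^2 + 4*v^2 + 1), M = 0, N = 2/sqrt(64*u^2 + 4*v^2 + 1), assemble
  H = (EN − 2FM + GL) / (2(EG − F²)) = (64*u^2 + 16*v^2 + 5)/(64*u^2 + 4*v^2 + 1)^(3/2).
At (u, v) = (1, -1/2): H = 73*sqrt(66)/4356.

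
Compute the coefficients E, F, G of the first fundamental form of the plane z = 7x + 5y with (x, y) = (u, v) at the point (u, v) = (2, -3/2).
E = 50;  F = 35;  G = 26

Partials: r_u = (1, 0, 7), r_v = (0, 1, 5). As functions of (u, v):
  E = r_u · r_u = 50,
  F = r_u · r_v = 35,
  G = r_v · r_v = 26.
Evaluating at (u, v) = (2, -3/2): E = 50, F = 35, G = 26.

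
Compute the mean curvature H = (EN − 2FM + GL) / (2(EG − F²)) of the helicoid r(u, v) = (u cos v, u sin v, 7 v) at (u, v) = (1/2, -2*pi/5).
H = 0

With E = 1, F = 0, G = u^2 + 49, L = 0, M = -7/sqrt(u^2 + 49), N = 0, assemble
  H = (EN − 2FM + GL) / (2(EG − F²)) = 0.
At (u, v) = (1/2, -2*pi/5): H = 0.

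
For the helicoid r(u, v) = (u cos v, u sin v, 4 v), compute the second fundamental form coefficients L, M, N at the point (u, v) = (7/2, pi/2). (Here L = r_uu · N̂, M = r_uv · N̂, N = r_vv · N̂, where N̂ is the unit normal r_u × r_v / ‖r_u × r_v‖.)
L = 0;  M = -8*sqrt(113)/113;  N = 0

Compute the unit normal N̂(u, v) = (4*sin(v)/sqrt(u^2 + 16), -4*cos(v)/sqrt(u^2 + 16), u/sqrt(u^2 + 16)), and the second partials r_uu, r_uv, r_vv. Take dot products:
  L(u, v) = r_uu · N̂ = 0,
  M(u, v) = r_uv · N̂ = -4/sqrt(u^2 + 16),
  N(u, v) = r_vv · N̂ = 0.
Evaluating at (u, v) = (7/2, pi/2):
  L = 0, M = -8*sqrt(113)/113, N = 0.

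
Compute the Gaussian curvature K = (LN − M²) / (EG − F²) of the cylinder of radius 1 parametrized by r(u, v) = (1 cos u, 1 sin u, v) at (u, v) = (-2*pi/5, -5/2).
K = 0

Coefficients of the first fundamental form: E = 1, F = 0, G = 1.
Coefficients of the second fundamental form: L = -1, M = 0, N = 0.
Assemble K = (LN − M²)/(EG − F²) = 0. At (u, v) = (-2*pi/5, -5/2): K = 0.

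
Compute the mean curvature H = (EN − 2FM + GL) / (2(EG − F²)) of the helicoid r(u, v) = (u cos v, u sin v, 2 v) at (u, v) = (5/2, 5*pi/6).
H = 0

With E = 1, F = 0, G = u^2 + 4, L = 0, M = -2/sqrt(u^2 + 4), N = 0, assemble
  H = (EN − 2FM + GL) / (2(EG − F²)) = 0.
At (u, v) = (5/2, 5*pi/6): H = 0.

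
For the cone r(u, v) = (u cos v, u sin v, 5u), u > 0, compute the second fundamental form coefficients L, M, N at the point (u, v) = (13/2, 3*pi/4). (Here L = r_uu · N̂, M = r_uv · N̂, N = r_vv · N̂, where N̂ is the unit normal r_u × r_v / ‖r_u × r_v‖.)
L = 0;  M = 0;  N = 5*sqrt(26)/4

Compute the unit normal N̂(u, v) = (-5*sqrt(26)*u*cos(v)/(26*Abs(u)), -5*sqrt(26)*u*sin(v)/(26*Abs(u)), sqrt(26)*u/(26*Abs(u))), and the second partials r_uu, r_uv, r_vv. Take dot products:
  L(u, v) = r_uu · N̂ = 0,
  M(u, v) = r_uv · N̂ = 0,
  N(u, v) = r_vv · N̂ = 5*sqrt(26)*u^2/(26*Abs(u)).
Evaluating at (u, v) = (13/2, 3*pi/4):
  L = 0, M = 0, N = 5*sqrt(26)/4.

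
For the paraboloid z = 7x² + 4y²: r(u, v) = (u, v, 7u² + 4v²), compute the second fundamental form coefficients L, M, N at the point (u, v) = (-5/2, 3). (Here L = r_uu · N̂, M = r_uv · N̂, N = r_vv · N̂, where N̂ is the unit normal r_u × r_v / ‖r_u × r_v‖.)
L = 7*sqrt(1802)/901;  M = 0;  N = 4*sqrt(1802)/901

Compute the unit normal N̂(u, v) = (-14*u/sqrt(196*u^2 + 64*v^2 + 1), -8*v/sqrt(196*u^2 + 64*v^2 + 1), 1/sqrt(196*u^2 + 64*v^2 + 1)), and the second partials r_uu, r_uv, r_vv. Take dot products:
  L(u, v) = r_uu · N̂ = 14/sqrt(196*u^2 + 64*v^2 + 1),
  M(u, v) = r_uv · N̂ = 0,
  N(u, v) = r_vv · N̂ = 8/sqrt(196*u^2 + 64*v^2 + 1).
Evaluating at (u, v) = (-5/2, 3):
  L = 7*sqrt(1802)/901, M = 0, N = 4*sqrt(1802)/901.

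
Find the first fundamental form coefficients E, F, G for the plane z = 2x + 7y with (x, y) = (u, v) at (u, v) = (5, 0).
E = 5;  F = 14;  G = 50

Partials: r_u = (1, 0, 2), r_v = (0, 1, 7). As functions of (u, v):
  E = r_u · r_u = 5,
  F = r_u · r_v = 14,
  G = r_v · r_v = 50.
Evaluating at (u, v) = (5, 0): E = 5, F = 14, G = 50.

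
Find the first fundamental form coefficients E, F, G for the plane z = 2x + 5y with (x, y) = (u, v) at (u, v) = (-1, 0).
E = 5;  F = 10;  G = 26

Partials: r_u = (1, 0, 2), r_v = (0, 1, 5). As functions of (u, v):
  E = r_u · r_u = 5,
  F = r_u · r_v = 10,
  G = r_v · r_v = 26.
Evaluating at (u, v) = (-1, 0): E = 5, F = 10, G = 26.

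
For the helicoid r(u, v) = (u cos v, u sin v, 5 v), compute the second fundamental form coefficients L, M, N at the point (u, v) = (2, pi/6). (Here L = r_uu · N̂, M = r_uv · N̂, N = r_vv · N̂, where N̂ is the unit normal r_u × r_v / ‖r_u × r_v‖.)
L = 0;  M = -5*sqrt(29)/29;  N = 0

Compute the unit normal N̂(u, v) = (5*sin(v)/sqrt(u^2 + 25), -5*cos(v)/sqrt(u^2 + 25), u/sqrt(u^2 + 25)), and the second partials r_uu, r_uv, r_vv. Take dot products:
  L(u, v) = r_uu · N̂ = 0,
  M(u, v) = r_uv · N̂ = -5/sqrt(u^2 + 25),
  N(u, v) = r_vv · N̂ = 0.
Evaluating at (u, v) = (2, pi/6):
  L = 0, M = -5*sqrt(29)/29, N = 0.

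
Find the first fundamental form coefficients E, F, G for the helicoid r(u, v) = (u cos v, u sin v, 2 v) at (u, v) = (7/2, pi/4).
E = 1;  F = 0;  G = 65/4

Partials: r_u = (cos(v), sin(v), 0), r_v = (-u*sin(v), u*cos(v), 2). As functions of (u, v):
  E = r_u · r_u = 1,
  F = r_u · r_v = 0,
  G = r_v · r_v = u^2 + 4.
Evaluating at (u, v) = (7/2, pi/4): E = 1, F = 0, G = 65/4.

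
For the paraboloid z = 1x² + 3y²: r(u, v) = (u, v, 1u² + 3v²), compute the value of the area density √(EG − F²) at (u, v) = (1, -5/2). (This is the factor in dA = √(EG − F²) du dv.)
√(EG − F²)|_{(1, -5/2)} = sqrt(230)

E = 4*u^2 + 1, F = 12*u*v, G = 36*v^2 + 1, so EG − F² = 4*u^2 + 36*v^2 + 1. Taking the positive square root: √(EG − F²) = sqrt(4*u^2 + 36*v^2 + 1). At (u, v) = (1, -5/2): sqrt(230).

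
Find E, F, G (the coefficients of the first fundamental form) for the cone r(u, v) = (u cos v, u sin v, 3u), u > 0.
E = 10;  F = 0;  G = u^2

Compute partials: r_u = (cos(v), sin(v), 3), r_v = (-u*sin(v), u*cos(v), 0). Then
  E = r_u · r_u = 10,
  F = r_u · r_v = 0,
  G = r_v · r_v = u^2.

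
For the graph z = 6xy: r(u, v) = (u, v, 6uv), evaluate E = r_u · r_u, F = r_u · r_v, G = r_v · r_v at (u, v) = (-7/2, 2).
E = 145;  F = -252;  G = 442

Partials: r_u = (1, 0, 6*v), r_v = (0, 1, 6*u). As functions of (u, v):
  E = r_u · r_u = 36*v^2 + 1,
  F = r_u · r_v = 36*u*v,
  G = r_v · r_v = 36*u^2 + 1.
Evaluating at (u, v) = (-7/2, 2): E = 145, F = -252, G = 442.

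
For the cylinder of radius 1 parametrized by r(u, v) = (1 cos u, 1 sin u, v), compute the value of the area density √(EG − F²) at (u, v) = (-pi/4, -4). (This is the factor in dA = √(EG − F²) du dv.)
√(EG − F²)|_{(-pi/4, -4)} = 1

E = 1, F = 0, G = 1, so EG − F² = 1. Taking the positive square root: √(EG − F²) = 1. At (u, v) = (-pi/4, -4): 1.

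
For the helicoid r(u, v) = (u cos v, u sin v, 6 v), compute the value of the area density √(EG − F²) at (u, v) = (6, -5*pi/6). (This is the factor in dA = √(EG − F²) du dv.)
√(EG − F²)|_{(6, -5*pi/6)} = 6*sqrt(2)

E = 1, F = 0, G = u^2 + 36, so EG − F² = u^2 + 36. Taking the positive square root: √(EG − F²) = sqrt(u^2 + 36). At (u, v) = (6, -5*pi/6): 6*sqrt(2).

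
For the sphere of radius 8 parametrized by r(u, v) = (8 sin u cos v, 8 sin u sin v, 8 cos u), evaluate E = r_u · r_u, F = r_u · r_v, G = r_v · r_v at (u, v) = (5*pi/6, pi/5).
E = 64;  F = 0;  G = 16

Partials: r_u = (8*cos(u)*cos(v), 8*sin(v)*cos(u), -8*sin(u)), r_v = (-8*sin(u)*sin(v), 8*sin(u)*cos(v), 0). As functions of (u, v):
  E = r_u · r_u = 64,
  F = r_u · r_v = 0,
  G = r_v · r_v = 64*sin(u)^2.
Evaluating at (u, v) = (5*pi/6, pi/5): E = 64, F = 0, G = 16.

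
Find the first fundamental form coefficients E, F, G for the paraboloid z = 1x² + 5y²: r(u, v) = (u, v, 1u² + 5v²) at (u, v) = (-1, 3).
E = 5;  F = -60;  G = 901

Partials: r_u = (1, 0, 2*u), r_v = (0, 1, 10*v). As functions of (u, v):
  E = r_u · r_u = 4*u^2 + 1,
  F = r_u · r_v = 20*u*v,
  G = r_v · r_v = 100*v^2 + 1.
Evaluating at (u, v) = (-1, 3): E = 5, F = -60, G = 901.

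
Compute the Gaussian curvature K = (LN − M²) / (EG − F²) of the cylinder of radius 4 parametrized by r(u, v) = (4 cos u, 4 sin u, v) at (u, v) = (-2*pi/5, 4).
K = 0

Coefficients of the first fundamental form: E = 16, F = 0, G = 1.
Coefficients of the second fundamental form: L = -4, M = 0, N = 0.
Assemble K = (LN − M²)/(EG − F²) = 0. At (u, v) = (-2*pi/5, 4): K = 0.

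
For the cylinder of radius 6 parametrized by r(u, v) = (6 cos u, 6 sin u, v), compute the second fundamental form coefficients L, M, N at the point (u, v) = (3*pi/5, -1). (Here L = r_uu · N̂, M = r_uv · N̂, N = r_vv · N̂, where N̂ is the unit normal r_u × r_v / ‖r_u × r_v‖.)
L = -6;  M = 0;  N = 0

Compute the unit normal N̂(u, v) = (cos(u), sin(u), 0), and the second partials r_uu, r_uv, r_vv. Take dot products:
  L(u, v) = r_uu · N̂ = -6,
  M(u, v) = r_uv · N̂ = 0,
  N(u, v) = r_vv · N̂ = 0.
Evaluating at (u, v) = (3*pi/5, -1):
  L = -6, M = 0, N = 0.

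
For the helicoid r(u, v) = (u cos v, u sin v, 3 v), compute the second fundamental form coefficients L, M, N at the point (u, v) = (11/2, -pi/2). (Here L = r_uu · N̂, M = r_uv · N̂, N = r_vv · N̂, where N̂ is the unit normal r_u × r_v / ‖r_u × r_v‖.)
L = 0;  M = -6*sqrt(157)/157;  N = 0

Compute the unit normal N̂(u, v) = (3*sin(v)/sqrt(u^2 + 9), -3*cos(v)/sqrt(u^2 + 9), u/sqrt(u^2 + 9)), and the second partials r_uu, r_uv, r_vv. Take dot products:
  L(u, v) = r_uu · N̂ = 0,
  M(u, v) = r_uv · N̂ = -3/sqrt(u^2 + 9),
  N(u, v) = r_vv · N̂ = 0.
Evaluating at (u, v) = (11/2, -pi/2):
  L = 0, M = -6*sqrt(157)/157, N = 0.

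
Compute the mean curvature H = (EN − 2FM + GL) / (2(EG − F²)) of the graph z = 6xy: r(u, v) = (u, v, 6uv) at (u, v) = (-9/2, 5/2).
H = 486*sqrt(955)/182405

With E = 36*v^2 + 1, F = 36*u*v, G = 36*u^2 + 1, L = 0, M = 6/sqrt(36*u^2 + 36*v^2 + 1), N = 0, assemble
  H = (EN − 2FM + GL) / (2(EG − F²)) = -216*u*v/(36*u^2 + 36*v^2 + 1)^(3/2).
At (u, v) = (-9/2, 5/2): H = 486*sqrt(955)/182405.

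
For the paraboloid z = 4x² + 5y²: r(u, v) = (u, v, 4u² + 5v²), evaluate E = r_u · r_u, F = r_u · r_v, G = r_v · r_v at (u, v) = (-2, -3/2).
E = 257;  F = 240;  G = 226

Partials: r_u = (1, 0, 8*u), r_v = (0, 1, 10*v). As functions of (u, v):
  E = r_u · r_u = 64*u^2 + 1,
  F = r_u · r_v = 80*u*v,
  G = r_v · r_v = 100*v^2 + 1.
Evaluating at (u, v) = (-2, -3/2): E = 257, F = 240, G = 226.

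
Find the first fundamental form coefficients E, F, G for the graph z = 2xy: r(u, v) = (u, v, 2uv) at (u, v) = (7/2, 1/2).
E = 2;  F = 7;  G = 50

Partials: r_u = (1, 0, 2*v), r_v = (0, 1, 2*u). As functions of (u, v):
  E = r_u · r_u = 4*v^2 + 1,
  F = r_u · r_v = 4*u*v,
  G = r_v · r_v = 4*u^2 + 1.
Evaluating at (u, v) = (7/2, 1/2): E = 2, F = 7, G = 50.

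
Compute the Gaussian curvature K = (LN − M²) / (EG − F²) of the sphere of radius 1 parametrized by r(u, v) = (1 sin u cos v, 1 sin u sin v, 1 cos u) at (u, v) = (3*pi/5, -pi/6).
K = 1

Coefficients of the first fundamental form: E = 1, F = 0, G = sin(u)^2.
Coefficients of the second fundamental form: L = -sin(u)/Abs(sin(u)), M = 0, N = -sin(u)^3/Abs(sin(u)).
Assemble K = (LN − M²)/(EG − F²) = 1. At (u, v) = (3*pi/5, -pi/6): K = 1.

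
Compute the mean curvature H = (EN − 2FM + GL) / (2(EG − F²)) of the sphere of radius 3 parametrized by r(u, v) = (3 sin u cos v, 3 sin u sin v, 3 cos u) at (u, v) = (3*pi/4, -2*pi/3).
H = -1/3

With E = 9, F = 0, G = 9*sin(u)^2, L = -3*sin(u)/Abs(sin(u)), M = 0, N = -3*sin(u)^3/Abs(sin(u)), assemble
  H = (EN − 2FM + GL) / (2(EG − F²)) = -sin(u)/(3*Abs(sin(u))).
At (u, v) = (3*pi/4, -2*pi/3): H = -1/3.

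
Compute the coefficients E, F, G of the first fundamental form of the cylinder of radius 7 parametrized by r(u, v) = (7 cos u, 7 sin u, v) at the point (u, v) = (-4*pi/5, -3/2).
E = 49;  F = 0;  G = 1

Partials: r_u = (-7*sin(u), 7*cos(u), 0), r_v = (0, 0, 1). As functions of (u, v):
  E = r_u · r_u = 49,
  F = r_u · r_v = 0,
  G = r_v · r_v = 1.
Evaluating at (u, v) = (-4*pi/5, -3/2): E = 49, F = 0, G = 1.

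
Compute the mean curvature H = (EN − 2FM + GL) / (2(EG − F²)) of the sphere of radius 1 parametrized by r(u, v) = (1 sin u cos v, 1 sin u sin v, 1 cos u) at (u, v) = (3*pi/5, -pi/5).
H = -1

With E = 1, F = 0, G = sin(u)^2, L = -sin(u)/Abs(sin(u)), M = 0, N = -sin(u)^3/Abs(sin(u)), assemble
  H = (EN − 2FM + GL) / (2(EG − F²)) = -sin(u)/Abs(sin(u)).
At (u, v) = (3*pi/5, -pi/5): H = -1.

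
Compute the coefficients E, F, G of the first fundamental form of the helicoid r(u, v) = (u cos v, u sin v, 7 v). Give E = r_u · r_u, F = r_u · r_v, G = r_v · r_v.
E = 1;  F = 0;  G = u^2 + 49

Compute partials: r_u = (cos(v), sin(v), 0), r_v = (-u*sin(v), u*cos(v), 7). Then
  E = r_u · r_u = 1,
  F = r_u · r_v = 0,
  G = r_v · r_v = u^2 + 49.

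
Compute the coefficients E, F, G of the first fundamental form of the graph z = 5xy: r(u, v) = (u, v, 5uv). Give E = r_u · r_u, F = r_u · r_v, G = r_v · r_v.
E = 25*v^2 + 1;  F = 25*u*v;  G = 25*u^2 + 1

Compute partials: r_u = (1, 0, 5*v), r_v = (0, 1, 5*u). Then
  E = r_u · r_u = 25*v^2 + 1,
  F = r_u · r_v = 25*u*v,
  G = r_v · r_v = 25*u^2 + 1.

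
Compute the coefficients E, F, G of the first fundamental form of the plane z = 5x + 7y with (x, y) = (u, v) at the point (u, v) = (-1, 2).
E = 26;  F = 35;  G = 50

Partials: r_u = (1, 0, 5), r_v = (0, 1, 7). As functions of (u, v):
  E = r_u · r_u = 26,
  F = r_u · r_v = 35,
  G = r_v · r_v = 50.
Evaluating at (u, v) = (-1, 2): E = 26, F = 35, G = 50.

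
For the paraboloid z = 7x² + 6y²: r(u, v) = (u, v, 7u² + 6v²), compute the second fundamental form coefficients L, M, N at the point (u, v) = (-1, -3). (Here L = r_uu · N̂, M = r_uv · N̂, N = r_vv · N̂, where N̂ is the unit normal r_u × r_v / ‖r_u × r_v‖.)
L = 14*sqrt(1493)/1493;  M = 0;  N = 12*sqrt(1493)/1493

Compute the unit normal N̂(u, v) = (-14*u/sqrt(196*u^2 + 144*v^2 + 1), -12*v/sqrt(196*u^2 + 144*v^2 + 1), 1/sqrt(196*u^2 + 144*v^2 + 1)), and the second partials r_uu, r_uv, r_vv. Take dot products:
  L(u, v) = r_uu · N̂ = 14/sqrt(196*u^2 + 144*v^2 + 1),
  M(u, v) = r_uv · N̂ = 0,
  N(u, v) = r_vv · N̂ = 12/sqrt(196*u^2 + 144*v^2 + 1).
Evaluating at (u, v) = (-1, -3):
  L = 14*sqrt(1493)/1493, M = 0, N = 12*sqrt(1493)/1493.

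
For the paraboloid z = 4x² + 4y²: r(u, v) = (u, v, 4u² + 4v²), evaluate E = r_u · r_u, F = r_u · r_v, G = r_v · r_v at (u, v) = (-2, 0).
E = 257;  F = 0;  G = 1

Partials: r_u = (1, 0, 8*u), r_v = (0, 1, 8*v). As functions of (u, v):
  E = r_u · r_u = 64*u^2 + 1,
  F = r_u · r_v = 64*u*v,
  G = r_v · r_v = 64*v^2 + 1.
Evaluating at (u, v) = (-2, 0): E = 257, F = 0, G = 1.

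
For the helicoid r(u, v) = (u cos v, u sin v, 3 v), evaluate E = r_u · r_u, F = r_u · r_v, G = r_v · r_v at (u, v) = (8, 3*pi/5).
E = 1;  F = 0;  G = 73

Partials: r_u = (cos(v), sin(v), 0), r_v = (-u*sin(v), u*cos(v), 3). As functions of (u, v):
  E = r_u · r_u = 1,
  F = r_u · r_v = 0,
  G = r_v · r_v = u^2 + 9.
Evaluating at (u, v) = (8, 3*pi/5): E = 1, F = 0, G = 73.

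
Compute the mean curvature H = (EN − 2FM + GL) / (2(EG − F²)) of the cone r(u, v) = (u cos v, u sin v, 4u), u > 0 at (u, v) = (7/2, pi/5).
H = 4*sqrt(17)/119

With E = 17, F = 0, G = u^2, L = 0, M = 0, N = 4*sqrt(17)*u^2/(17*Abs(u)), assemble
  H = (EN − 2FM + GL) / (2(EG − F²)) = 2*sqrt(17)/(17*Abs(u)).
At (u, v) = (7/2, pi/5): H = 4*sqrt(17)/119.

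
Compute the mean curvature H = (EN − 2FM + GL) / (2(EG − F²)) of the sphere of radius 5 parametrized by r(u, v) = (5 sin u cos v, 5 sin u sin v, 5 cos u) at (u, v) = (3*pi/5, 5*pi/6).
H = -1/5

With E = 25, F = 0, G = 25*sin(u)^2, L = -5*sin(u)/Abs(sin(u)), M = 0, N = -5*sin(u)^3/Abs(sin(u)), assemble
  H = (EN − 2FM + GL) / (2(EG − F²)) = -sin(u)/(5*Abs(sin(u))).
At (u, v) = (3*pi/5, 5*pi/6): H = -1/5.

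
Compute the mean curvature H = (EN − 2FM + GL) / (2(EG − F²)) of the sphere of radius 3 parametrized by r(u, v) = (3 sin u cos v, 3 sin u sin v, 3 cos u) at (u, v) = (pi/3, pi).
H = -1/3

With E = 9, F = 0, G = 9*sin(u)^2, L = -3*sin(u)/Abs(sin(u)), M = 0, N = -3*sin(u)^3/Abs(sin(u)), assemble
  H = (EN − 2FM + GL) / (2(EG − F²)) = -sin(u)/(3*Abs(sin(u))).
At (u, v) = (pi/3, pi): H = -1/3.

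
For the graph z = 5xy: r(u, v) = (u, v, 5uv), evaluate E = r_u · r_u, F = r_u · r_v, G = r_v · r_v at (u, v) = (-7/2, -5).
E = 626;  F = 875/2;  G = 1229/4

Partials: r_u = (1, 0, 5*v), r_v = (0, 1, 5*u). As functions of (u, v):
  E = r_u · r_u = 25*v^2 + 1,
  F = r_u · r_v = 25*u*v,
  G = r_v · r_v = 25*u^2 + 1.
Evaluating at (u, v) = (-7/2, -5): E = 626, F = 875/2, G = 1229/4.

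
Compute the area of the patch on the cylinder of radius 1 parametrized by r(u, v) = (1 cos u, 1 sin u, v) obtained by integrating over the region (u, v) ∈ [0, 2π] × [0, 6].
Area = 12*pi

Area = ∫∫ √(EG − F²) du dv with √(EG − F²) = 1. Integrating over [0, 2π] × [0, 6] gives 12*pi.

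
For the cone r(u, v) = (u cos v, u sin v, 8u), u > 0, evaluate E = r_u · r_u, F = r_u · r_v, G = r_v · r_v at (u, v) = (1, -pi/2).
E = 65;  F = 0;  G = 1

Partials: r_u = (cos(v), sin(v), 8), r_v = (-u*sin(v), u*cos(v), 0). As functions of (u, v):
  E = r_u · r_u = 65,
  F = r_u · r_v = 0,
  G = r_v · r_v = u^2.
Evaluating at (u, v) = (1, -pi/2): E = 65, F = 0, G = 1.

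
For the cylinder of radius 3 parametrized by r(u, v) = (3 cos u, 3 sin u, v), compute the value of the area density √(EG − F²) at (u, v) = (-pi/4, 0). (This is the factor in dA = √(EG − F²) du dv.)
√(EG − F²)|_{(-pi/4, 0)} = 3

E = 9, F = 0, G = 1, so EG − F² = 9. Taking the positive square root: √(EG − F²) = 3. At (u, v) = (-pi/4, 0): 3.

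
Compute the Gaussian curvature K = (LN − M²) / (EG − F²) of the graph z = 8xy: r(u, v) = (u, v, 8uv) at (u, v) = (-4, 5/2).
K = -64/2030625

Coefficients of the first fundamental form: E = 64*v^2 + 1, F = 64*u*v, G = 64*u^2 + 1.
Coefficients of the second fundamental form: L = 0, M = 8/sqrt(64*u^2 + 64*v^2 + 1), N = 0.
Assemble K = (LN − M²)/(EG − F²) = -64/(4096*u^4 + 8192*u^2*v^2 + 128*u^2 + 4096*v^4 + 128*v^2 + 1). At (u, v) = (-4, 5/2): K = -64/2030625.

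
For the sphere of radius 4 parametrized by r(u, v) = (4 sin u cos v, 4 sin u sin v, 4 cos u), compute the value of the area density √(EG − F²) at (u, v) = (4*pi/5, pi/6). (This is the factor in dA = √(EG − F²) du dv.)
√(EG − F²)|_{(4*pi/5, pi/6)} = 4*sqrt(10 - 2*sqrt(5))

E = 16, F = 0, G = 16*sin(u)^2, so EG − F² = 256*sin(u)^2. Taking the positive square root: √(EG − F²) = 16*Abs(sin(u)). At (u, v) = (4*pi/5, pi/6): 4*sqrt(10 - 2*sqrt(5)).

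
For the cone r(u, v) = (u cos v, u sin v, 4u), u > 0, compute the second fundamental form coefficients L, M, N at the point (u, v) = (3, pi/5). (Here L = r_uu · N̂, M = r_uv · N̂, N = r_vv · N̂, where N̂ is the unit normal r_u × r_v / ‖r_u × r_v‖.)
L = 0;  M = 0;  N = 12*sqrt(17)/17

Compute the unit normal N̂(u, v) = (-4*sqrt(17)*u*cos(v)/(17*Abs(u)), -4*sqrt(17)*u*sin(v)/(17*Abs(u)), sqrt(17)*u/(17*Abs(u))), and the second partials r_uu, r_uv, r_vv. Take dot products:
  L(u, v) = r_uu · N̂ = 0,
  M(u, v) = r_uv · N̂ = 0,
  N(u, v) = r_vv · N̂ = 4*sqrt(17)*u^2/(17*Abs(u)).
Evaluating at (u, v) = (3, pi/5):
  L = 0, M = 0, N = 12*sqrt(17)/17.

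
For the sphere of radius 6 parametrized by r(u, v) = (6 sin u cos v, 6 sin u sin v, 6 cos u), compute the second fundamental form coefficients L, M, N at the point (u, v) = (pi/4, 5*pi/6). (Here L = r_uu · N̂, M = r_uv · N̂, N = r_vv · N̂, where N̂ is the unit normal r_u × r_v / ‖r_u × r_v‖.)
L = -6;  M = 0;  N = -3

Compute the unit normal N̂(u, v) = (sin(u)^2*cos(v)/Abs(sin(u)), sin(u)^2*sin(v)/Abs(sin(u)), sin(2*u)/(2*Abs(sin(u)))), and the second partials r_uu, r_uv, r_vv. Take dot products:
  L(u, v) = r_uu · N̂ = -6*sin(u)/Abs(sin(u)),
  M(u, v) = r_uv · N̂ = 0,
  N(u, v) = r_vv · N̂ = -6*sin(u)^3/Abs(sin(u)).
Evaluating at (u, v) = (pi/4, 5*pi/6):
  L = -6, M = 0, N = -3.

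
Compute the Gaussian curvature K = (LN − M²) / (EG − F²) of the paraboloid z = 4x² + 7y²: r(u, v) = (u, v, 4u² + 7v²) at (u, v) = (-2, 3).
K = 112/4084441

Coefficients of the first fundamental form: E = 64*u^2 + 1, F = 112*u*v, G = 196*v^2 + 1.
Coefficients of the second fundamental form: L = 8/sqrt(64*u^2 + 196*v^2 + 1), M = 0, N = 14/sqrt(64*u^2 + 196*v^2 + 1).
Assemble K = (LN − M²)/(EG − F²) = 112/(4096*u^4 + 25088*u^2*v^2 + 128*u^2 + 38416*v^4 + 392*v^2 + 1). At (u, v) = (-2, 3): K = 112/4084441.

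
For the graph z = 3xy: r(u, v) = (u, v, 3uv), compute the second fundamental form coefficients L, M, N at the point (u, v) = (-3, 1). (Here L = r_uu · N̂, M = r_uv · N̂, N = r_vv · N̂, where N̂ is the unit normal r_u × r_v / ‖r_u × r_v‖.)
L = 0;  M = 3*sqrt(91)/91;  N = 0

Compute the unit normal N̂(u, v) = (-3*v/sqrt(9*u^2 + 9*v^2 + 1), -3*u/sqrt(9*u^2 + 9*v^2 + 1), 1/sqrt(9*u^2 + 9*v^2 + 1)), and the second partials r_uu, r_uv, r_vv. Take dot products:
  L(u, v) = r_uu · N̂ = 0,
  M(u, v) = r_uv · N̂ = 3/sqrt(9*u^2 + 9*v^2 + 1),
  N(u, v) = r_vv · N̂ = 0.
Evaluating at (u, v) = (-3, 1):
  L = 0, M = 3*sqrt(91)/91, N = 0.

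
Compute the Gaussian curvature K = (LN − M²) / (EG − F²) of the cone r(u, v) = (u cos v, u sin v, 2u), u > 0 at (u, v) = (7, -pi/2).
K = 0

Coefficients of the first fundamental form: E = 5, F = 0, G = u^2.
Coefficients of the second fundamental form: L = 0, M = 0, N = 2*sqrt(5)*u^2/(5*Abs(u)).
Assemble K = (LN − M²)/(EG − F²) = 0. At (u, v) = (7, -pi/2): K = 0.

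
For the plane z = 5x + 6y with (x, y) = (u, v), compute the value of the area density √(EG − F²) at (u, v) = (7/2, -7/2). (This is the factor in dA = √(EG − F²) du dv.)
√(EG − F²)|_{(7/2, -7/2)} = sqrt(62)

E = 26, F = 30, G = 37, so EG − F² = 62. Taking the positive square root: √(EG − F²) = sqrt(62). At (u, v) = (7/2, -7/2): sqrt(62).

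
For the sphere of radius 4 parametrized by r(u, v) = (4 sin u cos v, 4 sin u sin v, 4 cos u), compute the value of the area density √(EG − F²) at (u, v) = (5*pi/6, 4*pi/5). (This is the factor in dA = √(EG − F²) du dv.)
√(EG − F²)|_{(5*pi/6, 4*pi/5)} = 8

E = 16, F = 0, G = 16*sin(u)^2, so EG − F² = 256*sin(u)^2. Taking the positive square root: √(EG − F²) = 16*Abs(sin(u)). At (u, v) = (5*pi/6, 4*pi/5): 8.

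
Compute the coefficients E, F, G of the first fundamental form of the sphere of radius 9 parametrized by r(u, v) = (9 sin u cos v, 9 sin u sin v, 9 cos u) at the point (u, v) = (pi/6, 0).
E = 81;  F = 0;  G = 81/4

Partials: r_u = (9*cos(u)*cos(v), 9*sin(v)*cos(u), -9*sin(u)), r_v = (-9*sin(u)*sin(v), 9*sin(u)*cos(v), 0). As functions of (u, v):
  E = r_u · r_u = 81,
  F = r_u · r_v = 0,
  G = r_v · r_v = 81*sin(u)^2.
Evaluating at (u, v) = (pi/6, 0): E = 81, F = 0, G = 81/4.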